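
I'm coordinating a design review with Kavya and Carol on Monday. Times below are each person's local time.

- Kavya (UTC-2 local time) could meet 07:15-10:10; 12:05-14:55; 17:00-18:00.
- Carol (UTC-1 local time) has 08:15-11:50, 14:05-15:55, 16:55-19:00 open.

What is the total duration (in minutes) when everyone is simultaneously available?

Kavya in UTC: 09:15-12:10, 14:05-16:55, 19:00-20:00 (add 2h to convert from UTC-2).
Carol in UTC: 09:15-12:50, 15:05-16:55, 17:55-20:00 (add 1h to convert from UTC-1).
Kavya ∩ Carol: 09:15-12:10, 15:05-16:55, 19:00-20:00.
Summing the common windows: 175 + 110 + 60 = 345 minutes.

345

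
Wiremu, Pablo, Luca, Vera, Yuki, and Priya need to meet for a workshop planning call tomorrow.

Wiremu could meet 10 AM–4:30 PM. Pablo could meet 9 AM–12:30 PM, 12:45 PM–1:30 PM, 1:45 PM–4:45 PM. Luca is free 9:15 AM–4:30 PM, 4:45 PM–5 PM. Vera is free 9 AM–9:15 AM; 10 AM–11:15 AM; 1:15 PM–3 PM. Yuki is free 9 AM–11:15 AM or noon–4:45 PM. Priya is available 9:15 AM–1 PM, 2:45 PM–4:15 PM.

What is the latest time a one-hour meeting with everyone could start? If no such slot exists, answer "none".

Wiremu ∩ Pablo: 10:00-12:30, 12:45-13:30, 13:45-16:30.
Wiremu ∩ Pablo ∩ Luca: 10:00-12:30, 12:45-13:30, 13:45-16:30.
Wiremu ∩ Pablo ∩ Luca ∩ Vera: 10:00-11:15, 13:15-13:30, 13:45-15:00.
Wiremu ∩ Pablo ∩ Luca ∩ Vera ∩ Yuki: 10:00-11:15, 13:15-13:30, 13:45-15:00.
Wiremu ∩ Pablo ∩ Luca ∩ Vera ∩ Yuki ∩ Priya: 10:00-11:15, 14:45-15:00.
Those are the intersection windows.
The last common window of at least 60 minutes is 10:00-11:15; a 60-minute meeting can start as late as 10:15 and still end by 11:15.

10:15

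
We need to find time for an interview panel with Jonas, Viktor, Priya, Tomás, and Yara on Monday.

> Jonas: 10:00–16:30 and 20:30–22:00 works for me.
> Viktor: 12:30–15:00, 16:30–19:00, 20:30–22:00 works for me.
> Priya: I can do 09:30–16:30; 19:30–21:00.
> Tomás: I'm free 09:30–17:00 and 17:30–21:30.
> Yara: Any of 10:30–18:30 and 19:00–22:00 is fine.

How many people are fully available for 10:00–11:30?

Jonas, Priya, and Tomás can make the full 10:00-11:30 slot — that's 3.

3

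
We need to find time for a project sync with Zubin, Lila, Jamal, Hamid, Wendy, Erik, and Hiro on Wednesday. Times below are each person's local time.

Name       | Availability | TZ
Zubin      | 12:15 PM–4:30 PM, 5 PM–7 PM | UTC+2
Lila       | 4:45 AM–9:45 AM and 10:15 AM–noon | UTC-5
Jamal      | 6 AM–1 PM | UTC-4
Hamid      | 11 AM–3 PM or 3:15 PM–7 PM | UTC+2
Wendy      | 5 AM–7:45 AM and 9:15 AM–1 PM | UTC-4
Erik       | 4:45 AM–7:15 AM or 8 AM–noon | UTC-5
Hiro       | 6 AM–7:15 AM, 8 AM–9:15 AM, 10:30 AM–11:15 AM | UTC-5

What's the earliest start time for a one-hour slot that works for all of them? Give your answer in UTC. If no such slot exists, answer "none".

Zubin in UTC: 10:15-14:30, 15:00-17:00 (subtract 2h to convert from UTC+2).
Lila in UTC: 09:45-14:45, 15:15-17:00 (add 5h to convert from UTC-5).
Jamal in UTC: 10:00-17:00 (add 4h to convert from UTC-4).
Hamid in UTC: 09:00-13:00, 13:15-17:00 (subtract 2h to convert from UTC+2).
Wendy in UTC: 09:00-11:45, 13:15-17:00 (add 4h to convert from UTC-4).
Erik in UTC: 09:45-12:15, 13:00-17:00 (add 5h to convert from UTC-5).
Hiro in UTC: 11:00-12:15, 13:00-14:15, 15:30-16:15 (add 5h to convert from UTC-5).
Zubin ∩ Lila: 10:15-14:30, 15:15-17:00.
Zubin ∩ Lila ∩ Jamal: 10:15-14:30, 15:15-17:00.
Zubin ∩ Lila ∩ Jamal ∩ Hamid: 10:15-13:00, 13:15-14:30, 15:15-17:00.
Zubin ∩ Lila ∩ Jamal ∩ Hamid ∩ Wendy: 10:15-11:45, 13:15-14:30, 15:15-17:00.
Zubin ∩ Lila ∩ Jamal ∩ Hamid ∩ Wendy ∩ Erik: 10:15-11:45, 13:15-14:30, 15:15-17:00.
Zubin ∩ Lila ∩ Jamal ∩ Hamid ∩ Wendy ∩ Erik ∩ Hiro: 11:00-11:45, 13:15-14:15, 15:30-16:15.
So the common availability across everyone is 11:00-11:45, 13:15-14:15, 15:30-16:15.
The first common window of at least 60 minutes is 13:15-14:15, so the earliest start is 13:15.

13:15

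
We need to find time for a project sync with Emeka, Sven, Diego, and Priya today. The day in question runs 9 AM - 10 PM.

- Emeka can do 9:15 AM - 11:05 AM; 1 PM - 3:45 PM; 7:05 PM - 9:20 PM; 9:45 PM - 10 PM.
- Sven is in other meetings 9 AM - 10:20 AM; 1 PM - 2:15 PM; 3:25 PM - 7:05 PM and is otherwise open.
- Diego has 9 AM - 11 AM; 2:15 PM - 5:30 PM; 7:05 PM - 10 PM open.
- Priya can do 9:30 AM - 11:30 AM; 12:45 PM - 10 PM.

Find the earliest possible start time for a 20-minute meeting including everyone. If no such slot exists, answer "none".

10:20

Emeka free: 09:15-11:05, 13:00-15:45, 19:05-21:20, 21:45-22:00.
Sven free: 10:20-13:00, 14:15-15:25, 19:05-22:00 (invert busy blocks within the working day).
Diego free: 09:00-11:00, 14:15-17:30, 19:05-22:00.
Priya free: 09:30-11:30, 12:45-22:00.
Emeka ∩ Sven: 10:20-11:05, 14:15-15:25, 19:05-21:20, 21:45-22:00.
Emeka ∩ Sven ∩ Diego: 10:20-11:00, 14:15-15:25, 19:05-21:20, 21:45-22:00.
Emeka ∩ Sven ∩ Diego ∩ Priya: 10:20-11:00, 14:15-15:25, 19:05-21:20, 21:45-22:00.
The first common window of at least 20 minutes is 10:20-11:00, so the earliest start is 10:20.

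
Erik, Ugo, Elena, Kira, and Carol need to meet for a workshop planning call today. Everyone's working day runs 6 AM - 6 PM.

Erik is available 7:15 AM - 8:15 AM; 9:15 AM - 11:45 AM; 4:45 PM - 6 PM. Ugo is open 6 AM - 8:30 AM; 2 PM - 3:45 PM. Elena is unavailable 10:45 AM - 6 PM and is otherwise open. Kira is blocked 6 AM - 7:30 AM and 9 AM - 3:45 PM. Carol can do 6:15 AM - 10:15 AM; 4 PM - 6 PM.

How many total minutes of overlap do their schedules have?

Erik free: 07:15-08:15, 09:15-11:45, 16:45-18:00.
Ugo free: 06:00-08:30, 14:00-15:45.
Elena free: 06:00-10:45 (invert busy blocks within the working day).
Kira free: 07:30-09:00, 15:45-18:00 (invert busy blocks within the working day).
Carol free: 06:15-10:15, 16:00-18:00.
Erik ∩ Ugo: 07:15-08:15.
Erik ∩ Ugo ∩ Elena: 07:15-08:15.
Erik ∩ Ugo ∩ Elena ∩ Kira: 07:30-08:15.
Erik ∩ Ugo ∩ Elena ∩ Kira ∩ Carol: 07:30-08:15.
That's a single block of 45 minutes.

45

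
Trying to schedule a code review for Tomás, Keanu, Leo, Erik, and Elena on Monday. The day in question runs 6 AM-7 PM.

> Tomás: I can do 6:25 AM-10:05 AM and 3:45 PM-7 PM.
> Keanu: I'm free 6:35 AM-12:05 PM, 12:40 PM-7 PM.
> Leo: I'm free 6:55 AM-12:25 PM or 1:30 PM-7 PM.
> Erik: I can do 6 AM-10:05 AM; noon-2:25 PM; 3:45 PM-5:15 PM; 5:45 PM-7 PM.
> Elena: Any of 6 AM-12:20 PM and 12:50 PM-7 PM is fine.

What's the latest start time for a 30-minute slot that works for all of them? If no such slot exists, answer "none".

18:30

Tomás ∩ Keanu: 06:35-10:05, 15:45-19:00.
Tomás ∩ Keanu ∩ Leo: 06:55-10:05, 15:45-19:00.
Tomás ∩ Keanu ∩ Leo ∩ Erik: 06:55-10:05, 15:45-17:15, 17:45-19:00.
Tomás ∩ Keanu ∩ Leo ∩ Erik ∩ Elena: 06:55-10:05, 15:45-17:15, 17:45-19:00.
Those are the intersection windows.
The last common window of at least 30 minutes is 17:45-19:00; a 30-minute meeting can start as late as 18:30 and still end by 19:00.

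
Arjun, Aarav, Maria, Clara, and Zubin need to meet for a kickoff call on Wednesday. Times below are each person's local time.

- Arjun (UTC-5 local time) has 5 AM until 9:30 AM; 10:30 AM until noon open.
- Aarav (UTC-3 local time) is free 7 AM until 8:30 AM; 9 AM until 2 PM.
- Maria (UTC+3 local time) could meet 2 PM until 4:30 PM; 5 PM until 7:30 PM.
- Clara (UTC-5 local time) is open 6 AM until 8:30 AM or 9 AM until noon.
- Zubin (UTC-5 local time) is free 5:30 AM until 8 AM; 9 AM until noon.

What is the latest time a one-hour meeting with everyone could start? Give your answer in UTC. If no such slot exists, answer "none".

Arjun in UTC: 10:00-14:30, 15:30-17:00 (add 5h to convert from UTC-5).
Aarav in UTC: 10:00-11:30, 12:00-17:00 (add 3h to convert from UTC-3).
Maria in UTC: 11:00-13:30, 14:00-16:30 (subtract 3h to convert from UTC+3).
Clara in UTC: 11:00-13:30, 14:00-17:00 (add 5h to convert from UTC-5).
Zubin in UTC: 10:30-13:00, 14:00-17:00 (add 5h to convert from UTC-5).
Arjun ∩ Aarav: 10:00-11:30, 12:00-14:30, 15:30-17:00.
Arjun ∩ Aarav ∩ Maria: 11:00-11:30, 12:00-13:30, 14:00-14:30, 15:30-16:30.
Arjun ∩ Aarav ∩ Maria ∩ Clara: 11:00-11:30, 12:00-13:30, 14:00-14:30, 15:30-16:30.
Arjun ∩ Aarav ∩ Maria ∩ Clara ∩ Zubin: 11:00-11:30, 12:00-13:00, 14:00-14:30, 15:30-16:30.
Those are the intersection windows.
The last common window of at least 60 minutes is 15:30-16:30; a 60-minute meeting can start as late as 15:30 and still end by 16:30.

15:30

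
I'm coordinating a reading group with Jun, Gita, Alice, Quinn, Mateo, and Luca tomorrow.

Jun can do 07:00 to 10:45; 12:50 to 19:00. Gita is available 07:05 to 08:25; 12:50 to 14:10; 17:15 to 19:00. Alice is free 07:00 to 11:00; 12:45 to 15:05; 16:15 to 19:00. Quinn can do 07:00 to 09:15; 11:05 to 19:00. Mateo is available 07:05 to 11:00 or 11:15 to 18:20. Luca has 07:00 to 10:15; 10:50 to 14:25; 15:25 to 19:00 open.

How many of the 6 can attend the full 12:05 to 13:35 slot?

Quinn, Mateo, and Luca can make the full 12:05-13:35 slot — that's 3.

3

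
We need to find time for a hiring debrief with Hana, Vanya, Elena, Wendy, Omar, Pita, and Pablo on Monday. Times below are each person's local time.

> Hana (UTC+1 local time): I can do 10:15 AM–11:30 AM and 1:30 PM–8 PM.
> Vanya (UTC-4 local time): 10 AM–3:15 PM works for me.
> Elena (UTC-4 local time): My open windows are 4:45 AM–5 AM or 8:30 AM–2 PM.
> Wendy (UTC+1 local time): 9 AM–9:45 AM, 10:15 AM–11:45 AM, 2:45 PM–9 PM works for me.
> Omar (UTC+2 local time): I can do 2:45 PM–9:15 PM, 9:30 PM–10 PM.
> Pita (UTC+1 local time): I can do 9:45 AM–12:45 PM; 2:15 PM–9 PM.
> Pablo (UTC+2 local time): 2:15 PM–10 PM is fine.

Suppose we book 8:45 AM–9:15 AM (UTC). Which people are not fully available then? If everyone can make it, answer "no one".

Elena, Hana, Omar, Pablo, Vanya, Wendy

Hana in UTC: 09:15-10:30, 12:30-19:00 (subtract 1h to convert from UTC+1).
Vanya in UTC: 14:00-19:15 (add 4h to convert from UTC-4).
Elena in UTC: 08:45-09:00, 12:30-18:00 (add 4h to convert from UTC-4).
Wendy in UTC: 08:00-08:45, 09:15-10:45, 13:45-20:00 (subtract 1h to convert from UTC+1).
Omar in UTC: 12:45-19:15, 19:30-20:00 (subtract 2h to convert from UTC+2).
Pita in UTC: 08:45-11:45, 13:15-20:00 (subtract 1h to convert from UTC+1).
Pablo in UTC: 12:15-20:00 (subtract 2h to convert from UTC+2).
Hana: not fully free for 08:45-09:15. Vanya: not fully free for 08:45-09:15. Elena: not fully free for 08:45-09:15. Wendy: not fully free for 08:45-09:15. Omar: not fully free for 08:45-09:15. Pita: free for 08:45-09:15. Pablo: not fully free for 08:45-09:15.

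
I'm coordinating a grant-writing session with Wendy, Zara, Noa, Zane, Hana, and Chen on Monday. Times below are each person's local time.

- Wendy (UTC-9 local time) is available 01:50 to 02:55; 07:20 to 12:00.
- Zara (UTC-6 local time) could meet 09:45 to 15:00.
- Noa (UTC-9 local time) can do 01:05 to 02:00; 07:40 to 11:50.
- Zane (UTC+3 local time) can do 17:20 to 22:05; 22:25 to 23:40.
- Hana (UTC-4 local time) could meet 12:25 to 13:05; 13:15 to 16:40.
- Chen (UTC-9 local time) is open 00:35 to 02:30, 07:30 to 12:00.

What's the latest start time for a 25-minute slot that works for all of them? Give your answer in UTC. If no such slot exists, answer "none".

20:15

Wendy in UTC: 10:50-11:55, 16:20-21:00 (add 9h to convert from UTC-9).
Zara in UTC: 15:45-21:00 (add 6h to convert from UTC-6).
Noa in UTC: 10:05-11:00, 16:40-20:50 (add 9h to convert from UTC-9).
Zane in UTC: 14:20-19:05, 19:25-20:40 (subtract 3h to convert from UTC+3).
Hana in UTC: 16:25-17:05, 17:15-20:40 (add 4h to convert from UTC-4).
Chen in UTC: 09:35-11:30, 16:30-21:00 (add 9h to convert from UTC-9).
Wendy ∩ Zara: 16:20-21:00.
Wendy ∩ Zara ∩ Noa: 16:40-20:50.
Wendy ∩ Zara ∩ Noa ∩ Zane: 16:40-19:05, 19:25-20:40.
Wendy ∩ Zara ∩ Noa ∩ Zane ∩ Hana: 16:40-17:05, 17:15-19:05, 19:25-20:40.
Wendy ∩ Zara ∩ Noa ∩ Zane ∩ Hana ∩ Chen: 16:40-17:05, 17:15-19:05, 19:25-20:40.
So the common availability across everyone is 16:40-17:05, 17:15-19:05, 19:25-20:40.
The last common window of at least 25 minutes is 19:25-20:40; a 25-minute meeting can start as late as 20:15 and still end by 20:40.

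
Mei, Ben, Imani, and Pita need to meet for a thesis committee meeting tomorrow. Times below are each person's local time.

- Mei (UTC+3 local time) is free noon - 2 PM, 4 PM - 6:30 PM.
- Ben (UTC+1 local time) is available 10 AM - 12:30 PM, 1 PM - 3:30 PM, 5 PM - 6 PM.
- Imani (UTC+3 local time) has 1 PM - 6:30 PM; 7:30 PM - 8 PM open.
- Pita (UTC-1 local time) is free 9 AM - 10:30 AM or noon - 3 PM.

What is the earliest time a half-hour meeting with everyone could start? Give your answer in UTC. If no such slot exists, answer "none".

Mei in UTC: 09:00-11:00, 13:00-15:30 (subtract 3h to convert from UTC+3).
Ben in UTC: 09:00-11:30, 12:00-14:30, 16:00-17:00 (subtract 1h to convert from UTC+1).
Imani in UTC: 10:00-15:30, 16:30-17:00 (subtract 3h to convert from UTC+3).
Pita in UTC: 10:00-11:30, 13:00-16:00 (add 1h to convert from UTC-1).
Mei ∩ Ben: 09:00-11:00, 13:00-14:30.
Mei ∩ Ben ∩ Imani: 10:00-11:00, 13:00-14:30.
Mei ∩ Ben ∩ Imani ∩ Pita: 10:00-11:00, 13:00-14:30.
The first common window of at least 30 minutes is 10:00-11:00, so the earliest start is 10:00.

10:00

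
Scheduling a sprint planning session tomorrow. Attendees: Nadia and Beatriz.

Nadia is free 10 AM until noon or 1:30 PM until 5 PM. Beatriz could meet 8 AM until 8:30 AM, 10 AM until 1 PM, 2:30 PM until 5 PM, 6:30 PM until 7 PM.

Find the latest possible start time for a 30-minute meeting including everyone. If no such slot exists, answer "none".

16:30

Nadia ∩ Beatriz: 10:00-12:00, 14:30-17:00.
The last common window of at least 30 minutes is 14:30-17:00; a 30-minute meeting can start as late as 16:30 and still end by 17:00.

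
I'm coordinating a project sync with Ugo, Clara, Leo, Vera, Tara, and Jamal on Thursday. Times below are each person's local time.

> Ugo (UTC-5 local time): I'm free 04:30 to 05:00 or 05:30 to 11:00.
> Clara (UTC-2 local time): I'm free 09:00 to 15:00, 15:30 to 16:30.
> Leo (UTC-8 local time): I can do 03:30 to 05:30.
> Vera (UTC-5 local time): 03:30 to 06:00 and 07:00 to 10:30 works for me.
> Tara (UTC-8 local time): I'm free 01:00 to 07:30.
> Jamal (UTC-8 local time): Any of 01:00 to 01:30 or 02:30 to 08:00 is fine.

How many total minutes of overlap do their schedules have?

Ugo in UTC: 09:30-10:00, 10:30-16:00 (add 5h to convert from UTC-5).
Clara in UTC: 11:00-17:00, 17:30-18:30 (add 2h to convert from UTC-2).
Leo in UTC: 11:30-13:30 (add 8h to convert from UTC-8).
Vera in UTC: 08:30-11:00, 12:00-15:30 (add 5h to convert from UTC-5).
Tara in UTC: 09:00-15:30 (add 8h to convert from UTC-8).
Jamal in UTC: 09:00-09:30, 10:30-16:00 (add 8h to convert from UTC-8).
Ugo ∩ Clara: 11:00-16:00.
Ugo ∩ Clara ∩ Leo: 11:30-13:30.
Ugo ∩ Clara ∩ Leo ∩ Vera: 12:00-13:30.
Ugo ∩ Clara ∩ Leo ∩ Vera ∩ Tara: 12:00-13:30.
Ugo ∩ Clara ∩ Leo ∩ Vera ∩ Tara ∩ Jamal: 12:00-13:30.
Those are the intersection windows.
That's a single block of 90 minutes.

90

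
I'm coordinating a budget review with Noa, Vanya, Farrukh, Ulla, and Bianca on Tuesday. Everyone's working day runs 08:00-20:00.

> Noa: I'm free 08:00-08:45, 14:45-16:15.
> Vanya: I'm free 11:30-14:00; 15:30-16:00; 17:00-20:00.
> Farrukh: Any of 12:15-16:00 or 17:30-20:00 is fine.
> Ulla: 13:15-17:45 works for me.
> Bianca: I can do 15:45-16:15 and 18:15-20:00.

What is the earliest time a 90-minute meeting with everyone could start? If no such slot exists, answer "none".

none

Noa ∩ Vanya: 15:30-16:00.
Noa ∩ Vanya ∩ Farrukh: 15:30-16:00.
Noa ∩ Vanya ∩ Farrukh ∩ Ulla: 15:30-16:00.
Noa ∩ Vanya ∩ Farrukh ∩ Ulla ∩ Bianca: 15:45-16:00.
Those are the intersection windows.
No common window is at least 90 minutes long.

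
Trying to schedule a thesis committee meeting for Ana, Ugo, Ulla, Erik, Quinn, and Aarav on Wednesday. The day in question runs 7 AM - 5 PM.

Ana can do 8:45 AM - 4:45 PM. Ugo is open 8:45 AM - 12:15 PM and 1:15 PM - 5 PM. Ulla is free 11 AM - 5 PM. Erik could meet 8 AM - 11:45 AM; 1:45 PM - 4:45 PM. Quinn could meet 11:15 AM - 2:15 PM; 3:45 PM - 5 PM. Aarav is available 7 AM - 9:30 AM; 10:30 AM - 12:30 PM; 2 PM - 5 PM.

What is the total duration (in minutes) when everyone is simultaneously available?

Ana ∩ Ugo: 08:45-12:15, 13:15-16:45.
Ana ∩ Ugo ∩ Ulla: 11:00-12:15, 13:15-16:45.
Ana ∩ Ugo ∩ Ulla ∩ Erik: 11:00-11:45, 13:45-16:45.
Ana ∩ Ugo ∩ Ulla ∩ Erik ∩ Quinn: 11:15-11:45, 13:45-14:15, 15:45-16:45.
Ana ∩ Ugo ∩ Ulla ∩ Erik ∩ Quinn ∩ Aarav: 11:15-11:45, 14:00-14:15, 15:45-16:45.
So the common availability across everyone is 11:15-11:45, 14:00-14:15, 15:45-16:45.
Summing the common windows: 30 + 15 + 60 = 105 minutes.

105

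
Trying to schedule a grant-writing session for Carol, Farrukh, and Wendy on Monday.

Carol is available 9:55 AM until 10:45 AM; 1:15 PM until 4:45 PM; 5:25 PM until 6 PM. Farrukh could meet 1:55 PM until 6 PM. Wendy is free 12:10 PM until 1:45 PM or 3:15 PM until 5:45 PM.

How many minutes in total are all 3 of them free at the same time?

Carol ∩ Farrukh: 13:55-16:45, 17:25-18:00.
Carol ∩ Farrukh ∩ Wendy: 15:15-16:45, 17:25-17:45.
Those are the intersection windows.
Summing the common windows: 90 + 20 = 110 minutes.

110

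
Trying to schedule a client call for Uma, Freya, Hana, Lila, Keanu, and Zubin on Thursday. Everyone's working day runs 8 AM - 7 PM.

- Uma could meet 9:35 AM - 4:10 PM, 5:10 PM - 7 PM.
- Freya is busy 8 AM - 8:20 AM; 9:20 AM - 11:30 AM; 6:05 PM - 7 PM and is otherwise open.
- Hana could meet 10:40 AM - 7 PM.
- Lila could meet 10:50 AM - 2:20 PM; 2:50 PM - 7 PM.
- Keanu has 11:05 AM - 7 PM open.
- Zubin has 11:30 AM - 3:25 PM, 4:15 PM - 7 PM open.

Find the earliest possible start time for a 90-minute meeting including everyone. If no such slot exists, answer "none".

Uma free: 09:35-16:10, 17:10-19:00.
Freya free: 08:20-09:20, 11:30-18:05 (invert busy blocks within the working day).
Hana free: 10:40-19:00.
Lila free: 10:50-14:20, 14:50-19:00.
Keanu free: 11:05-19:00.
Zubin free: 11:30-15:25, 16:15-19:00.
Uma ∩ Freya: 11:30-16:10, 17:10-18:05.
Uma ∩ Freya ∩ Hana: 11:30-16:10, 17:10-18:05.
Uma ∩ Freya ∩ Hana ∩ Lila: 11:30-14:20, 14:50-16:10, 17:10-18:05.
Uma ∩ Freya ∩ Hana ∩ Lila ∩ Keanu: 11:30-14:20, 14:50-16:10, 17:10-18:05.
Uma ∩ Freya ∩ Hana ∩ Lila ∩ Keanu ∩ Zubin: 11:30-14:20, 14:50-15:25, 17:10-18:05.
So the common availability across everyone is 11:30-14:20, 14:50-15:25, 17:10-18:05.
The first common window of at least 90 minutes is 11:30-14:20, so the earliest start is 11:30.

11:30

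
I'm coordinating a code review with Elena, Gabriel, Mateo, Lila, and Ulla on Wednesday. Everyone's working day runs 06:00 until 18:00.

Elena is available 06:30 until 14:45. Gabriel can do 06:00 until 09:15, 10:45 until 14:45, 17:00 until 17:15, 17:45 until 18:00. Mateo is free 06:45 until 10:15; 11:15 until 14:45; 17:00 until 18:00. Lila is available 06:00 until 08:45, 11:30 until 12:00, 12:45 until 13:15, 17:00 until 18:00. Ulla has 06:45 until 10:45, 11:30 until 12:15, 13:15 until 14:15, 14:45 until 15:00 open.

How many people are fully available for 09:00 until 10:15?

3

Elena, Mateo, and Ulla can make the full 09:00-10:15 slot — that's 3.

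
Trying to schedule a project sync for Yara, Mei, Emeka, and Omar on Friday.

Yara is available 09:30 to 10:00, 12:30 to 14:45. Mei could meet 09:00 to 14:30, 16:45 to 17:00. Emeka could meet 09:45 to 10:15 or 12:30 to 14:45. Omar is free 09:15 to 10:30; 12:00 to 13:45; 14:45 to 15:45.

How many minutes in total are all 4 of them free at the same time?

Yara ∩ Mei: 09:30-10:00, 12:30-14:30.
Yara ∩ Mei ∩ Emeka: 09:45-10:00, 12:30-14:30.
Yara ∩ Mei ∩ Emeka ∩ Omar: 09:45-10:00, 12:30-13:45.
So the common availability across everyone is 09:45-10:00, 12:30-13:45.
Summing the common windows: 15 + 75 = 90 minutes.

90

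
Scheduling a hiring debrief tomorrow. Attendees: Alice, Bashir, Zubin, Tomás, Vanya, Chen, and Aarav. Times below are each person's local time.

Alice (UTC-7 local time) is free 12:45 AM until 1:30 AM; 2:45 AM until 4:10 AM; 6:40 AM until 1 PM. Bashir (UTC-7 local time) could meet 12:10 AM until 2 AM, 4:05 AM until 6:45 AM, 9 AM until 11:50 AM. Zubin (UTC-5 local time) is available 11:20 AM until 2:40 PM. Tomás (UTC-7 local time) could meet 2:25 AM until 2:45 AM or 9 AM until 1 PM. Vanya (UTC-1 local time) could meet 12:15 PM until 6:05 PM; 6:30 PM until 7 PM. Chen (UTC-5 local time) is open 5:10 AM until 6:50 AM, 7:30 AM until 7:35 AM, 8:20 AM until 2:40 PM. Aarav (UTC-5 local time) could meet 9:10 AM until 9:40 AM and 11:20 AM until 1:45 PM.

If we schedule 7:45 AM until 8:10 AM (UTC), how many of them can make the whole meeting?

Alice in UTC: 07:45-08:30, 09:45-11:10, 13:40-20:00 (add 7h to convert from UTC-7).
Bashir in UTC: 07:10-09:00, 11:05-13:45, 16:00-18:50 (add 7h to convert from UTC-7).
Zubin in UTC: 16:20-19:40 (add 5h to convert from UTC-5).
Tomás in UTC: 09:25-09:45, 16:00-20:00 (add 7h to convert from UTC-7).
Vanya in UTC: 13:15-19:05, 19:30-20:00 (add 1h to convert from UTC-1).
Chen in UTC: 10:10-11:50, 12:30-12:35, 13:20-19:40 (add 5h to convert from UTC-5).
Aarav in UTC: 14:10-14:40, 16:20-18:45 (add 5h to convert from UTC-5).
Alice and Bashir can make the full 07:45-08:10 slot — that's 2.

2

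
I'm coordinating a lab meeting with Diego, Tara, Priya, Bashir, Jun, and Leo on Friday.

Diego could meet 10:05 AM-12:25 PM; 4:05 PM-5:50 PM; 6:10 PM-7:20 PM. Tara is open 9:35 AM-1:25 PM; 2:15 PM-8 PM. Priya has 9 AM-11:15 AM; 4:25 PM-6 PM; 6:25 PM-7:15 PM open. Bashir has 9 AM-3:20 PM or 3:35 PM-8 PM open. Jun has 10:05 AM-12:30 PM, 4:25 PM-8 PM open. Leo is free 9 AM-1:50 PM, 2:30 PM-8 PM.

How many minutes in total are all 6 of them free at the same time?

Diego ∩ Tara: 10:05-12:25, 16:05-17:50, 18:10-19:20.
Diego ∩ Tara ∩ Priya: 10:05-11:15, 16:25-17:50, 18:25-19:15.
Diego ∩ Tara ∩ Priya ∩ Bashir: 10:05-11:15, 16:25-17:50, 18:25-19:15.
Diego ∩ Tara ∩ Priya ∩ Bashir ∩ Jun: 10:05-11:15, 16:25-17:50, 18:25-19:15.
Diego ∩ Tara ∩ Priya ∩ Bashir ∩ Jun ∩ Leo: 10:05-11:15, 16:25-17:50, 18:25-19:15.
Summing the common windows: 70 + 85 + 50 = 205 minutes.

205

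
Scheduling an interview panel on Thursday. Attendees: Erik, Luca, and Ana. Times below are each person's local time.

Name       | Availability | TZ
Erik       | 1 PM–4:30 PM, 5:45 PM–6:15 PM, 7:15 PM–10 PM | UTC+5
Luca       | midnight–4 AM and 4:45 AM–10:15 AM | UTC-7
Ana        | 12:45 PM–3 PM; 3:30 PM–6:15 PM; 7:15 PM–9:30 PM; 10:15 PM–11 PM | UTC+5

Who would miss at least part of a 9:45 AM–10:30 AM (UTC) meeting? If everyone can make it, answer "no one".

Ana

Erik in UTC: 08:00-11:30, 12:45-13:15, 14:15-17:00 (subtract 5h to convert from UTC+5).
Luca in UTC: 07:00-11:00, 11:45-17:15 (add 7h to convert from UTC-7).
Ana in UTC: 07:45-10:00, 10:30-13:15, 14:15-16:30, 17:15-18:00 (subtract 5h to convert from UTC+5).
Erik: free for 09:45-10:30. Luca: free for 09:45-10:30. Ana: not fully free for 09:45-10:30.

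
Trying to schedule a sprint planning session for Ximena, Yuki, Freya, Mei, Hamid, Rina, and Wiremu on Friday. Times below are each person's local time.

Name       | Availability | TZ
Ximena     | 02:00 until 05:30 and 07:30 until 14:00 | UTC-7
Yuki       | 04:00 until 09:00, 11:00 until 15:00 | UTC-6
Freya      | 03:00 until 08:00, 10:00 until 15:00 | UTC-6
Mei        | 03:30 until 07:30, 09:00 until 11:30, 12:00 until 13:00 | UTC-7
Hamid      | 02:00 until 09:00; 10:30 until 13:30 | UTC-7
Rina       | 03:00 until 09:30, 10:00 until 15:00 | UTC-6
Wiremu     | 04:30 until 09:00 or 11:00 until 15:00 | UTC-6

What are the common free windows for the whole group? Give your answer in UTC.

Ximena in UTC: 09:00-12:30, 14:30-21:00 (add 7h to convert from UTC-7).
Yuki in UTC: 10:00-15:00, 17:00-21:00 (add 6h to convert from UTC-6).
Freya in UTC: 09:00-14:00, 16:00-21:00 (add 6h to convert from UTC-6).
Mei in UTC: 10:30-14:30, 16:00-18:30, 19:00-20:00 (add 7h to convert from UTC-7).
Hamid in UTC: 09:00-16:00, 17:30-20:30 (add 7h to convert from UTC-7).
Rina in UTC: 09:00-15:30, 16:00-21:00 (add 6h to convert from UTC-6).
Wiremu in UTC: 10:30-15:00, 17:00-21:00 (add 6h to convert from UTC-6).
Ximena ∩ Yuki: 10:00-12:30, 14:30-15:00, 17:00-21:00.
Ximena ∩ Yuki ∩ Freya: 10:00-12:30, 17:00-21:00.
Ximena ∩ Yuki ∩ Freya ∩ Mei: 10:30-12:30, 17:00-18:30, 19:00-20:00.
Ximena ∩ Yuki ∩ Freya ∩ Mei ∩ Hamid: 10:30-12:30, 17:30-18:30, 19:00-20:00.
Ximena ∩ Yuki ∩ Freya ∩ Mei ∩ Hamid ∩ Rina: 10:30-12:30, 17:30-18:30, 19:00-20:00.
Ximena ∩ Yuki ∩ Freya ∩ Mei ∩ Hamid ∩ Rina ∩ Wiremu: 10:30-12:30, 17:30-18:30, 19:00-20:00.
So the common availability across everyone is 10:30-12:30, 17:30-18:30, 19:00-20:00.

10:30-12:30, 17:30-18:30, 19:00-20:00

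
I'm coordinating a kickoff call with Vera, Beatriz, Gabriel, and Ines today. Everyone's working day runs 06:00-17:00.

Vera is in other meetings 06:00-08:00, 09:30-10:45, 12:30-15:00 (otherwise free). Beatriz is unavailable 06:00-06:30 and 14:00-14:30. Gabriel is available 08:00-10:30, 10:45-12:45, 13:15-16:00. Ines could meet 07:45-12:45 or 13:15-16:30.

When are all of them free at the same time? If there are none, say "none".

Vera free: 08:00-09:30, 10:45-12:30, 15:00-17:00 (invert busy blocks within the working day).
Beatriz free: 06:30-14:00, 14:30-17:00 (invert busy blocks within the working day).
Gabriel free: 08:00-10:30, 10:45-12:45, 13:15-16:00.
Ines free: 07:45-12:45, 13:15-16:30.
Vera ∩ Beatriz: 08:00-09:30, 10:45-12:30, 15:00-17:00.
Vera ∩ Beatriz ∩ Gabriel: 08:00-09:30, 10:45-12:30, 15:00-16:00.
Vera ∩ Beatriz ∩ Gabriel ∩ Ines: 08:00-09:30, 10:45-12:30, 15:00-16:00.

08:00-09:30, 10:45-12:30, 15:00-16:00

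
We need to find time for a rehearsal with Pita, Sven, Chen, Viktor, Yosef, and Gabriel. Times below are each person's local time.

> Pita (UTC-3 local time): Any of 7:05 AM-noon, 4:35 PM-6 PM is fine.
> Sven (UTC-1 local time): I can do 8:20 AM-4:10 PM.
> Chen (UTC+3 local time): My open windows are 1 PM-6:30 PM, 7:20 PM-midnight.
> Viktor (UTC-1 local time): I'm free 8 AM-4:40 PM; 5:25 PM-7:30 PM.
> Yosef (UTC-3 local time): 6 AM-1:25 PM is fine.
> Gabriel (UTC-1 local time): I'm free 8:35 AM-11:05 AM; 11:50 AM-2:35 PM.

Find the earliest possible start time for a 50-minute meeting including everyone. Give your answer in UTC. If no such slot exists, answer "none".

Pita in UTC: 10:05-15:00, 19:35-21:00 (add 3h to convert from UTC-3).
Sven in UTC: 09:20-17:10 (add 1h to convert from UTC-1).
Chen in UTC: 10:00-15:30, 16:20-21:00 (subtract 3h to convert from UTC+3).
Viktor in UTC: 09:00-17:40, 18:25-20:30 (add 1h to convert from UTC-1).
Yosef in UTC: 09:00-16:25 (add 3h to convert from UTC-3).
Gabriel in UTC: 09:35-12:05, 12:50-15:35 (add 1h to convert from UTC-1).
Pita ∩ Sven: 10:05-15:00.
Pita ∩ Sven ∩ Chen: 10:05-15:00.
Pita ∩ Sven ∩ Chen ∩ Viktor: 10:05-15:00.
Pita ∩ Sven ∩ Chen ∩ Viktor ∩ Yosef: 10:05-15:00.
Pita ∩ Sven ∩ Chen ∩ Viktor ∩ Yosef ∩ Gabriel: 10:05-12:05, 12:50-15:00.
The first common window of at least 50 minutes is 10:05-12:05, so the earliest start is 10:05.

10:05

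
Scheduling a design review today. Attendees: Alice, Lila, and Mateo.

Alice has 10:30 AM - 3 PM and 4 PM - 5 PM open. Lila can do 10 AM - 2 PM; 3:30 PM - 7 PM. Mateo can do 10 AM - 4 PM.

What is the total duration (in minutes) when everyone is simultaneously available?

210

Alice ∩ Lila: 10:30-14:00, 16:00-17:00.
Alice ∩ Lila ∩ Mateo: 10:30-14:00.
Those are the intersection windows.
That's a single block of 210 minutes.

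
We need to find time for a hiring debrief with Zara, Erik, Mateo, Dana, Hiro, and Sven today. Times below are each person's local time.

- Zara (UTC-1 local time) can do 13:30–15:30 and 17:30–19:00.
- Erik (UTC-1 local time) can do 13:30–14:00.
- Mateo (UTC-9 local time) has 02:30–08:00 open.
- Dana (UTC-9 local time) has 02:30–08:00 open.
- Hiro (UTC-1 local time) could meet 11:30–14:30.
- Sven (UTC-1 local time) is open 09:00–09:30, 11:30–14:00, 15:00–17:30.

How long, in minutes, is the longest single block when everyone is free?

Zara in UTC: 14:30-16:30, 18:30-20:00 (add 1h to convert from UTC-1).
Erik in UTC: 14:30-15:00 (add 1h to convert from UTC-1).
Mateo in UTC: 11:30-17:00 (add 9h to convert from UTC-9).
Dana in UTC: 11:30-17:00 (add 9h to convert from UTC-9).
Hiro in UTC: 12:30-15:30 (add 1h to convert from UTC-1).
Sven in UTC: 10:00-10:30, 12:30-15:00, 16:00-18:30 (add 1h to convert from UTC-1).
Zara ∩ Erik: 14:30-15:00.
Zara ∩ Erik ∩ Mateo: 14:30-15:00.
Zara ∩ Erik ∩ Mateo ∩ Dana: 14:30-15:00.
Zara ∩ Erik ∩ Mateo ∩ Dana ∩ Hiro: 14:30-15:00.
Zara ∩ Erik ∩ Mateo ∩ Dana ∩ Hiro ∩ Sven: 14:30-15:00.
The longest is 14:30-15:00 at 30 minutes.

30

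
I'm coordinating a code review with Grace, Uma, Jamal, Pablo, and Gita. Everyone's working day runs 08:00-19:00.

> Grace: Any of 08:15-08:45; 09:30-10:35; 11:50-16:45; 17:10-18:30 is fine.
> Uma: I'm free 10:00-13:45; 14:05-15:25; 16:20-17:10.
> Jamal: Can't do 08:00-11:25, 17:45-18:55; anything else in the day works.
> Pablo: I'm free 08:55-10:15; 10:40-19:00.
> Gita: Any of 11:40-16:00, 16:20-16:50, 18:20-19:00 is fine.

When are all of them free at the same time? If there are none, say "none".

11:50-13:45, 14:05-15:25, 16:20-16:45

Grace free: 08:15-08:45, 09:30-10:35, 11:50-16:45, 17:10-18:30.
Uma free: 10:00-13:45, 14:05-15:25, 16:20-17:10.
Jamal free: 11:25-17:45, 18:55-19:00 (invert busy blocks within the working day).
Pablo free: 08:55-10:15, 10:40-19:00.
Gita free: 11:40-16:00, 16:20-16:50, 18:20-19:00.
Grace ∩ Uma: 10:00-10:35, 11:50-13:45, 14:05-15:25, 16:20-16:45.
Grace ∩ Uma ∩ Jamal: 11:50-13:45, 14:05-15:25, 16:20-16:45.
Grace ∩ Uma ∩ Jamal ∩ Pablo: 11:50-13:45, 14:05-15:25, 16:20-16:45.
Grace ∩ Uma ∩ Jamal ∩ Pablo ∩ Gita: 11:50-13:45, 14:05-15:25, 16:20-16:45.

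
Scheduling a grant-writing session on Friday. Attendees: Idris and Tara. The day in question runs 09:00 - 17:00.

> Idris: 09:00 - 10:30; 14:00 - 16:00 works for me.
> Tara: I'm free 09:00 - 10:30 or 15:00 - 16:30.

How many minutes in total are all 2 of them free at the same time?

Idris ∩ Tara: 09:00-10:30, 15:00-16:00.
Summing the common windows: 90 + 60 = 150 minutes.

150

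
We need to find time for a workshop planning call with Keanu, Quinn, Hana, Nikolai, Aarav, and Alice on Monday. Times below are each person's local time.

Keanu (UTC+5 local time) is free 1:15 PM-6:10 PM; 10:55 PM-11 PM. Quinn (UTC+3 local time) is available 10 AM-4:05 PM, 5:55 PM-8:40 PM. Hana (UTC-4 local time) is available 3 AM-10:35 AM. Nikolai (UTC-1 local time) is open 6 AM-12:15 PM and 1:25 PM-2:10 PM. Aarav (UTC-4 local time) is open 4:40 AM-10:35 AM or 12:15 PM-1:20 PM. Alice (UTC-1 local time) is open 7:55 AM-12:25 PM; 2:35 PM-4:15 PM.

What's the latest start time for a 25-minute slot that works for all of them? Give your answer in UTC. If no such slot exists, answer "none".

Keanu in UTC: 08:15-13:10, 17:55-18:00 (subtract 5h to convert from UTC+5).
Quinn in UTC: 07:00-13:05, 14:55-17:40 (subtract 3h to convert from UTC+3).
Hana in UTC: 07:00-14:35 (add 4h to convert from UTC-4).
Nikolai in UTC: 07:00-13:15, 14:25-15:10 (add 1h to convert from UTC-1).
Aarav in UTC: 08:40-14:35, 16:15-17:20 (add 4h to convert from UTC-4).
Alice in UTC: 08:55-13:25, 15:35-17:15 (add 1h to convert from UTC-1).
Keanu ∩ Quinn: 08:15-13:05.
Keanu ∩ Quinn ∩ Hana: 08:15-13:05.
Keanu ∩ Quinn ∩ Hana ∩ Nikolai: 08:15-13:05.
Keanu ∩ Quinn ∩ Hana ∩ Nikolai ∩ Aarav: 08:40-13:05.
Keanu ∩ Quinn ∩ Hana ∩ Nikolai ∩ Aarav ∩ Alice: 08:55-13:05.
The last common window of at least 25 minutes is 08:55-13:05; a 25-minute meeting can start as late as 12:40 and still end by 13:05.

12:40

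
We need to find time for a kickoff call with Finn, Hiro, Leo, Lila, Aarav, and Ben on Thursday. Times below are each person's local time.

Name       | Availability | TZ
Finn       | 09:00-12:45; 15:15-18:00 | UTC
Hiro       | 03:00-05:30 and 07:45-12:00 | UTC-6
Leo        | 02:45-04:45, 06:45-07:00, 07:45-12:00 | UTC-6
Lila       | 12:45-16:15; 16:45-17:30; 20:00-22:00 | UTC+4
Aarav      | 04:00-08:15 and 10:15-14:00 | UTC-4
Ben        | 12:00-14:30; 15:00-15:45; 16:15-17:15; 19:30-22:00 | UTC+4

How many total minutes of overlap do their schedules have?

210

Finn in UTC: 09:00-12:45, 15:15-18:00.
Hiro in UTC: 09:00-11:30, 13:45-18:00 (add 6h to convert from UTC-6).
Leo in UTC: 08:45-10:45, 12:45-13:00, 13:45-18:00 (add 6h to convert from UTC-6).
Lila in UTC: 08:45-12:15, 12:45-13:30, 16:00-18:00 (subtract 4h to convert from UTC+4).
Aarav in UTC: 08:00-12:15, 14:15-18:00 (add 4h to convert from UTC-4).
Ben in UTC: 08:00-10:30, 11:00-11:45, 12:15-13:15, 15:30-18:00 (subtract 4h to convert from UTC+4).
Finn ∩ Hiro: 09:00-11:30, 15:15-18:00.
Finn ∩ Hiro ∩ Leo: 09:00-10:45, 15:15-18:00.
Finn ∩ Hiro ∩ Leo ∩ Lila: 09:00-10:45, 16:00-18:00.
Finn ∩ Hiro ∩ Leo ∩ Lila ∩ Aarav: 09:00-10:45, 16:00-18:00.
Finn ∩ Hiro ∩ Leo ∩ Lila ∩ Aarav ∩ Ben: 09:00-10:30, 16:00-18:00.
Those are the intersection windows.
Summing the common windows: 90 + 120 = 210 minutes.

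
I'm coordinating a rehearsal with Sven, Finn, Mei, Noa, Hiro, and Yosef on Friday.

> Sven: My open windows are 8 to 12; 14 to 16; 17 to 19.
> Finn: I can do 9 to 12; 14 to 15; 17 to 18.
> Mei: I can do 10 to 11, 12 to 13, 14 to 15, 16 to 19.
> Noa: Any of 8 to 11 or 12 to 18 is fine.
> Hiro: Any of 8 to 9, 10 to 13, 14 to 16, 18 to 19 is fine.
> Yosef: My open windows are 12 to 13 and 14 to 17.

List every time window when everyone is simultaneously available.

Sven ∩ Finn: 09:00-12:00, 14:00-15:00, 17:00-18:00.
Sven ∩ Finn ∩ Mei: 10:00-11:00, 14:00-15:00, 17:00-18:00.
Sven ∩ Finn ∩ Mei ∩ Noa: 10:00-11:00, 14:00-15:00, 17:00-18:00.
Sven ∩ Finn ∩ Mei ∩ Noa ∩ Hiro: 10:00-11:00, 14:00-15:00.
Sven ∩ Finn ∩ Mei ∩ Noa ∩ Hiro ∩ Yosef: 14:00-15:00.
So the common availability across everyone is 14:00-15:00.

14:00-15:00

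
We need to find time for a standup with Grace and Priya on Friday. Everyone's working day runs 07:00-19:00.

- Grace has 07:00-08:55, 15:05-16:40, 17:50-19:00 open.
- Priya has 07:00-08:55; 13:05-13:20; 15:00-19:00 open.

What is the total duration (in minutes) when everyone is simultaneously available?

280

Grace ∩ Priya: 07:00-08:55, 15:05-16:40, 17:50-19:00.
Summing the common windows: 115 + 95 + 70 = 280 minutes.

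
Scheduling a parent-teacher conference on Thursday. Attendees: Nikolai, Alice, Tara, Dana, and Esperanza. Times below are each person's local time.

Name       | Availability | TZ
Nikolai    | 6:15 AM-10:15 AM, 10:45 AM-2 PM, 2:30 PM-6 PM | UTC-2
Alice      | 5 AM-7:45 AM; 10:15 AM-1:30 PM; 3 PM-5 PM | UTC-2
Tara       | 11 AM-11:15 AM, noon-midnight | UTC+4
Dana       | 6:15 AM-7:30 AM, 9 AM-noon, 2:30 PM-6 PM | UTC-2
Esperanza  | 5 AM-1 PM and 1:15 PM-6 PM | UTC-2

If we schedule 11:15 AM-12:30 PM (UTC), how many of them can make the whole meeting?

3

Nikolai in UTC: 08:15-12:15, 12:45-16:00, 16:30-20:00 (add 2h to convert from UTC-2).
Alice in UTC: 07:00-09:45, 12:15-15:30, 17:00-19:00 (add 2h to convert from UTC-2).
Tara in UTC: 07:00-07:15, 08:00-20:00 (subtract 4h to convert from UTC+4).
Dana in UTC: 08:15-09:30, 11:00-14:00, 16:30-20:00 (add 2h to convert from UTC-2).
Esperanza in UTC: 07:00-15:00, 15:15-20:00 (add 2h to convert from UTC-2).
Tara, Dana, and Esperanza can make the full 11:15-12:30 slot — that's 3.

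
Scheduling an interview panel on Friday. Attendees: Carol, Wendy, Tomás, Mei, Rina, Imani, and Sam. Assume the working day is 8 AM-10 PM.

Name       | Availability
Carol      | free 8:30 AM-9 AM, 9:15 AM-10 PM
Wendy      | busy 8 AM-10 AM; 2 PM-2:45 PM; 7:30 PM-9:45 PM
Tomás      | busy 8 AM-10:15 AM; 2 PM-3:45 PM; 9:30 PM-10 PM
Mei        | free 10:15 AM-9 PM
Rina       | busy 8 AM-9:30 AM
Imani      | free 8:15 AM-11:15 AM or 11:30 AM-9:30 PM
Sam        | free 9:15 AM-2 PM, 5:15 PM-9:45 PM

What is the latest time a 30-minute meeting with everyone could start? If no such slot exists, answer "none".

Carol free: 08:30-09:00, 09:15-22:00.
Wendy free: 10:00-14:00, 14:45-19:30, 21:45-22:00 (invert busy blocks within the working day).
Tomás free: 10:15-14:00, 15:45-21:30 (invert busy blocks within the working day).
Mei free: 10:15-21:00.
Rina free: 09:30-22:00 (invert busy blocks within the working day).
Imani free: 08:15-11:15, 11:30-21:30.
Sam free: 09:15-14:00, 17:15-21:45.
Carol ∩ Wendy: 10:00-14:00, 14:45-19:30, 21:45-22:00.
Carol ∩ Wendy ∩ Tomás: 10:15-14:00, 15:45-19:30.
Carol ∩ Wendy ∩ Tomás ∩ Mei: 10:15-14:00, 15:45-19:30.
Carol ∩ Wendy ∩ Tomás ∩ Mei ∩ Rina: 10:15-14:00, 15:45-19:30.
Carol ∩ Wendy ∩ Tomás ∩ Mei ∩ Rina ∩ Imani: 10:15-11:15, 11:30-14:00, 15:45-19:30.
Carol ∩ Wendy ∩ Tomás ∩ Mei ∩ Rina ∩ Imani ∩ Sam: 10:15-11:15, 11:30-14:00, 17:15-19:30.
The last common window of at least 30 minutes is 17:15-19:30; a 30-minute meeting can start as late as 19:00 and still end by 19:30.

19:00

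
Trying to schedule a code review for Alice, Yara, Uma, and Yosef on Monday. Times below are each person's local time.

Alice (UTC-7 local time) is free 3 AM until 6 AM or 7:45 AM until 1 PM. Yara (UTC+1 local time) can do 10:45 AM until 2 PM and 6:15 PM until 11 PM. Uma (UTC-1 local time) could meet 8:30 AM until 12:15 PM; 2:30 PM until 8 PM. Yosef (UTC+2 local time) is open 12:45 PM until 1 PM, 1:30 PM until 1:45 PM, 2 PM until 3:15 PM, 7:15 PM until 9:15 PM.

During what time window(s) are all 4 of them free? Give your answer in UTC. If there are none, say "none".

Alice in UTC: 10:00-13:00, 14:45-20:00 (add 7h to convert from UTC-7).
Yara in UTC: 09:45-13:00, 17:15-22:00 (subtract 1h to convert from UTC+1).
Uma in UTC: 09:30-13:15, 15:30-21:00 (add 1h to convert from UTC-1).
Yosef in UTC: 10:45-11:00, 11:30-11:45, 12:00-13:15, 17:15-19:15 (subtract 2h to convert from UTC+2).
Alice ∩ Yara: 10:00-13:00, 17:15-20:00.
Alice ∩ Yara ∩ Uma: 10:00-13:00, 17:15-20:00.
Alice ∩ Yara ∩ Uma ∩ Yosef: 10:45-11:00, 11:30-11:45, 12:00-13:00, 17:15-19:15.
So the common availability across everyone is 10:45-11:00, 11:30-11:45, 12:00-13:00, 17:15-19:15.

10:45-11:00, 11:30-11:45, 12:00-13:00, 17:15-19:15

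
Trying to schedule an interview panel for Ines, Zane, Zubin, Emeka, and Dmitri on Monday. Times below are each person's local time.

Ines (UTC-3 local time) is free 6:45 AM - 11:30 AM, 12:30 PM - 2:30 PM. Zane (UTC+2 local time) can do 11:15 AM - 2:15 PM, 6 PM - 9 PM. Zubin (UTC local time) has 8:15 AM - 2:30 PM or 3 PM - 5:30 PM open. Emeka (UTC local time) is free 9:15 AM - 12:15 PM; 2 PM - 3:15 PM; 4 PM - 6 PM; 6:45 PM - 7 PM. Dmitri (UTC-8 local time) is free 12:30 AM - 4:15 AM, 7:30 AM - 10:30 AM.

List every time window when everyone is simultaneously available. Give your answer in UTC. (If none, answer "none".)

09:45-12:15, 16:00-17:30

Ines in UTC: 09:45-14:30, 15:30-17:30 (add 3h to convert from UTC-3).
Zane in UTC: 09:15-12:15, 16:00-19:00 (subtract 2h to convert from UTC+2).
Zubin in UTC: 08:15-14:30, 15:00-17:30.
Emeka in UTC: 09:15-12:15, 14:00-15:15, 16:00-18:00, 18:45-19:00.
Dmitri in UTC: 08:30-12:15, 15:30-18:30 (add 8h to convert from UTC-8).
Ines ∩ Zane: 09:45-12:15, 16:00-17:30.
Ines ∩ Zane ∩ Zubin: 09:45-12:15, 16:00-17:30.
Ines ∩ Zane ∩ Zubin ∩ Emeka: 09:45-12:15, 16:00-17:30.
Ines ∩ Zane ∩ Zubin ∩ Emeka ∩ Dmitri: 09:45-12:15, 16:00-17:30.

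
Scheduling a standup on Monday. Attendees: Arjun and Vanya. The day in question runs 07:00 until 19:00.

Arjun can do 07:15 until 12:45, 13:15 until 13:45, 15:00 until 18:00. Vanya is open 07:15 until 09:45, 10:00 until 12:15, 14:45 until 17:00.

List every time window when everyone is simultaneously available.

07:15-09:45, 10:00-12:15, 15:00-17:00

Arjun ∩ Vanya: 07:15-09:45, 10:00-12:15, 15:00-17:00.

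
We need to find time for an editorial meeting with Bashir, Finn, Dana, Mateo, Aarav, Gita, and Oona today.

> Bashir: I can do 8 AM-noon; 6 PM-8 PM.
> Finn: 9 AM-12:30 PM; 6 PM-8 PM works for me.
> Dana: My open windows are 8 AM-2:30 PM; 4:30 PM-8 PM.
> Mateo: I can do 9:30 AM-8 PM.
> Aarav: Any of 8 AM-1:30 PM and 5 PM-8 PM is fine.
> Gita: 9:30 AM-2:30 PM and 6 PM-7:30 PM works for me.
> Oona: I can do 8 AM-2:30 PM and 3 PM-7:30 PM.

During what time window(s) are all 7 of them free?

09:30-12:00, 18:00-19:30

Bashir ∩ Finn: 09:00-12:00, 18:00-20:00.
Bashir ∩ Finn ∩ Dana: 09:00-12:00, 18:00-20:00.
Bashir ∩ Finn ∩ Dana ∩ Mateo: 09:30-12:00, 18:00-20:00.
Bashir ∩ Finn ∩ Dana ∩ Mateo ∩ Aarav: 09:30-12:00, 18:00-20:00.
Bashir ∩ Finn ∩ Dana ∩ Mateo ∩ Aarav ∩ Gita: 09:30-12:00, 18:00-19:30.
Bashir ∩ Finn ∩ Dana ∩ Mateo ∩ Aarav ∩ Gita ∩ Oona: 09:30-12:00, 18:00-19:30.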